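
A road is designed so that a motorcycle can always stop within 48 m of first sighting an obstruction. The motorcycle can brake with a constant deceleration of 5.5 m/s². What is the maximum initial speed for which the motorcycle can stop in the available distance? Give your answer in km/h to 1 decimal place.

Maximum speed ≈ 82.7 km/h

v²/(2a) = d ⇒ v = √(2 × 5.500 × 48) = √528.00 = 22.9783 m/s.
22.9783 m/s × 3.6 = 82.722 km/h.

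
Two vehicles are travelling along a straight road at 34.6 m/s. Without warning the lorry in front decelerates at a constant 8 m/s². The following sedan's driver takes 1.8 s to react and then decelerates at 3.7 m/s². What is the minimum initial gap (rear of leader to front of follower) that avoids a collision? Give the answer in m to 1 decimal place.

Leader travels v²/(2a_L) = 1197.160 / 16.000 = 74.823 m before stopping.
Follower covers v·t_r = 34.6000 × 1.8 = 62.280 m while reacting, then v²/(2a_F) = 1197.160 / 7.400 = 161.778 m while braking, for a total of 62.280 + 161.778 = 224.058 m.
Since a_F ≤ a_L and the follower starts braking later, the follower is never slower than the leader, so the closest approach is when both have stopped.
Minimum gap = 224.058 − 74.823 = 149.235 m.

Minimum gap ≈ 149.2 m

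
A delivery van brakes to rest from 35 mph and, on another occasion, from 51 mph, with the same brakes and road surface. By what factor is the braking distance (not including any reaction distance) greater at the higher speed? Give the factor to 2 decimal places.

Braking distance d = v²/(2a), so with a fixed, d ∝ v².
Factor = (51/35)² = 1.4571² = 2.1231.

Factor ≈ 2.12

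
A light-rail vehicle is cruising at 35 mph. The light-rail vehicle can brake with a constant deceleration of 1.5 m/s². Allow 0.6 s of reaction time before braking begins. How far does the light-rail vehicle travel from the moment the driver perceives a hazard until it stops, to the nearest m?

Total stopping distance ≈ 91 m

35 mph × 0.44704 = 15.6464 m/s.
Reaction distance = v·t_r = 15.6464 × 0.6 = 9.388 m.
Braking distance = v²/(2a) = 15.6464² / (2 × 1.500) = 244.810 / 3.000 = 81.603 m.
Total = 9.388 + 81.603 = 90.991 m.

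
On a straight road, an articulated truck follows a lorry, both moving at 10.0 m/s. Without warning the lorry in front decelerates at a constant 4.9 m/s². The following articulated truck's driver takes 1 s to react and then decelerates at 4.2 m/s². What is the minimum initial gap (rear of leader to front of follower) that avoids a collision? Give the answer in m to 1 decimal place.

Minimum gap ≈ 11.7 m

Leader travels v²/(2a_L) = 100.000 / 9.800 = 10.204 m before stopping.
Follower covers v·t_r = 10.0000 × 1 = 10.000 m while reacting, then v²/(2a_F) = 100.000 / 8.400 = 11.905 m while braking, for a total of 10.000 + 11.905 = 21.905 m.
Since a_F ≤ a_L and the follower starts braking later, the follower is never slower than the leader, so the closest approach is when both have stopped.
Minimum gap = 21.905 − 10.204 = 11.701 m.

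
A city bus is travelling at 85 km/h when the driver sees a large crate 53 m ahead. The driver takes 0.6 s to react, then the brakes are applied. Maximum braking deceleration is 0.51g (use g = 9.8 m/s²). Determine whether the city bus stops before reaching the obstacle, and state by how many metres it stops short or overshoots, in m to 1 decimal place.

85 km/h ÷ 3.6 = 23.6111 m/s.
a = 0.51 × 9.8 = 4.998 m/s².
Reaction distance = 23.6111 × 0.6 = 14.167 m.
Braking distance = v²/(2a) = 557.484 / 9.996 = 55.771 m.
Total stopping distance = 14.167 + 55.771 = 69.938 m, vs 53 m available — it cannot stop in time and overshoots by 69.938 − 53 = 16.938 m.

No — it overshoots by 16.9 m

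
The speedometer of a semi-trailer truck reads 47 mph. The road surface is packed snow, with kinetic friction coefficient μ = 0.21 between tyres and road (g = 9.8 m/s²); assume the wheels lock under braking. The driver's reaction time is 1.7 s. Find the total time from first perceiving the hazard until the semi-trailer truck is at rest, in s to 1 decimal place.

Total time ≈ 11.9 s

47 mph × 0.44704 = 21.0109 m/s.
a = μg = 0.21 × 9.8 = 2.058 m/s².
Braking time = v/a = 21.0109 / 2.058 = 10.209 s.
Total = 1.7 + 10.209 = 11.909 s.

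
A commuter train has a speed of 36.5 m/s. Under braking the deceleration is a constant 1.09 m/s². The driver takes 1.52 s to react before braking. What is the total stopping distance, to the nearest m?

Reaction distance = v·t_r = 36.5000 × 1.52 = 55.480 m.
Braking distance = v²/(2a) = 36.5000² / (2 × 1.090) = 1332.250 / 2.180 = 611.124 m.
Total = 55.480 + 611.124 = 666.604 m.

Total stopping distance ≈ 667 m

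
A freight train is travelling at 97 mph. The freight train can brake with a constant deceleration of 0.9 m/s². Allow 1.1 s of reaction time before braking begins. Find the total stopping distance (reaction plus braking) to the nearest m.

97 mph × 0.44704 = 43.3629 m/s.
Reaction distance = v·t_r = 43.3629 × 1.1 = 47.699 m.
Braking distance = v²/(2a) = 43.3629² / (2 × 0.900) = 1880.341 / 1.800 = 1044.634 m.
Total = 47.699 + 1044.634 = 1092.333 m.

Total stopping distance ≈ 1092 m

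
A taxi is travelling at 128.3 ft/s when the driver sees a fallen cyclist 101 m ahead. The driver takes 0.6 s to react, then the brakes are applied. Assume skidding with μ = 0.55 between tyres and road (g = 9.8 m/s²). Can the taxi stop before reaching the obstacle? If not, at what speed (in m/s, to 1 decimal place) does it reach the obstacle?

No — it strikes the obstacle at 26.3 m/s

128.3 ft/s × 0.3048 = 39.1058 m/s.
a = μg = 0.55 × 9.8 = 5.390 m/s².
Reaction distance = 39.1058 × 0.6 = 23.463 m.
Braking distance needed to stop: v²/(2a) = 1529.264 / 10.780 = 141.861 m, so total needed = 23.463 + 141.861 = 165.324 m > 101 m — it cannot stop.
Distance remaining when braking begins: 101 − 23.463 = 77.537 m.
v² = v₀² − 2a·d = 1529.264 − 2 × 5.390 × 77.537 = 693.415 m²/s².
v = √693.415 = 26.333 m/s.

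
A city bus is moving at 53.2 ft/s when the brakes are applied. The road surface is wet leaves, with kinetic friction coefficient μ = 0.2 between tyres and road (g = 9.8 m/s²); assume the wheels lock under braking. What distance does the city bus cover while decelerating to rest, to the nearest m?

Braking distance ≈ 67 m

53.2 ft/s × 0.3048 = 16.2154 m/s.
a = μg = 0.2 × 9.8 = 1.960 m/s².
Braking distance = v²/(2a) = 16.2154² / (2 × 1.960) = 262.939 / 3.920 = 67.076 m.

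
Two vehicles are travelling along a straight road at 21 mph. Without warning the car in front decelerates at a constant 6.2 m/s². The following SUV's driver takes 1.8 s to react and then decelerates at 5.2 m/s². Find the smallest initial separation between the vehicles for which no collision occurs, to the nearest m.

21 mph × 0.44704 = 9.3878 m/s.
Leader travels v²/(2a_L) = 88.131 / 12.400 = 7.107 m before stopping.
Follower covers v·t_r = 9.3878 × 1.8 = 16.898 m while reacting, then v²/(2a_F) = 88.131 / 10.400 = 8.474 m while braking, for a total of 16.898 + 8.474 = 25.372 m.
Since a_F ≤ a_L and the follower starts braking later, the follower is never slower than the leader, so the closest approach is when both have stopped.
Minimum gap = 25.372 − 7.107 = 18.265 m.

Minimum gap ≈ 18 m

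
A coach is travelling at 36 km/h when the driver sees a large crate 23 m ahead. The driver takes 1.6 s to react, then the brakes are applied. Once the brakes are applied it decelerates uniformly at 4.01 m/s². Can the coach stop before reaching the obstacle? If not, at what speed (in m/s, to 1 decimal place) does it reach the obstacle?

36 km/h ÷ 3.6 = 10.0000 m/s.
Reaction distance = 10.0000 × 1.6 = 16.000 m.
Braking distance needed to stop: v²/(2a) = 100.000 / 8.020 = 12.469 m, so total needed = 16.000 + 12.469 = 28.469 m > 23 m — it cannot stop.
Distance remaining when braking begins: 23 − 16.000 = 7.000 m.
v² = v₀² − 2a·d = 100.000 − 2 × 4.010 × 7.000 = 43.860 m²/s².
v = √43.860 = 6.623 m/s.

No — it strikes the obstacle at 6.6 m/s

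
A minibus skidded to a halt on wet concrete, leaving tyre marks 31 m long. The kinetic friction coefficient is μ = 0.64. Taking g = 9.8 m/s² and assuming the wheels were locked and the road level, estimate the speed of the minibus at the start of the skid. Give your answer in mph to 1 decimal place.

Initial speed ≈ 44.1 mph

Deceleration a = μg = 0.64 × 9.8 = 6.272 m/s².
v = √(2a·d) = √(2 × 6.272 × 31) = √388.864 = 19.7196 m/s.
= 19.7196 ÷ 0.44704 = 44.111 mph.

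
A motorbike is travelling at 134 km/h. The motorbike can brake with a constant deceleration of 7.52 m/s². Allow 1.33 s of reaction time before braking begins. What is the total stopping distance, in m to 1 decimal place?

Total stopping distance ≈ 141.6 m

134 km/h ÷ 3.6 = 37.2222 m/s.
Reaction distance = v·t_r = 37.2222 × 1.33 = 49.506 m.
Braking distance = v²/(2a) = 37.2222² / (2 × 7.520) = 1385.492 / 15.040 = 92.120 m.
Total = 49.506 + 92.120 = 141.626 m.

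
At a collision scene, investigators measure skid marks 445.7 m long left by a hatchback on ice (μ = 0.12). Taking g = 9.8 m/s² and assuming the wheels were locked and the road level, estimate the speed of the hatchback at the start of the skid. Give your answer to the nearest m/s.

Deceleration a = μg = 0.12 × 9.8 = 1.176 m/s².
v = √(2a·d) = √(2 × 1.176 × 445.7) = √1048.286 = 32.3772 m/s.

Initial speed ≈ 32 m/s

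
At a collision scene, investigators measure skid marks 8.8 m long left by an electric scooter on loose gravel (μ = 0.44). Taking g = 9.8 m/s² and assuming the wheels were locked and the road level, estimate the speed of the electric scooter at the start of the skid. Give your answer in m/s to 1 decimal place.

Initial speed ≈ 8.7 m/s

Deceleration a = μg = 0.44 × 9.8 = 4.312 m/s².
v = √(2a·d) = √(2 × 4.312 × 8.8) = √75.891 = 8.7115 m/s.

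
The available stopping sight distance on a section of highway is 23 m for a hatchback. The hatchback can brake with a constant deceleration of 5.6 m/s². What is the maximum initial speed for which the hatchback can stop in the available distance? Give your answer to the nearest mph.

Maximum speed ≈ 36 mph

v²/(2a) = d ⇒ v = √(2 × 5.600 × 23) = √257.60 = 16.0499 m/s.
16.0499 m/s ÷ 0.44704 = 35.903 mph.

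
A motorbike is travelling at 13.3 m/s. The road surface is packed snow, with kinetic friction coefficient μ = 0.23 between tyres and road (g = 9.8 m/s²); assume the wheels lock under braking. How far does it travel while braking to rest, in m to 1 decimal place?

a = μg = 0.23 × 9.8 = 2.254 m/s².
Braking distance = v²/(2a) = 13.3000² / (2 × 2.254) = 176.890 / 4.508 = 39.239 m.

Braking distance ≈ 39.2 m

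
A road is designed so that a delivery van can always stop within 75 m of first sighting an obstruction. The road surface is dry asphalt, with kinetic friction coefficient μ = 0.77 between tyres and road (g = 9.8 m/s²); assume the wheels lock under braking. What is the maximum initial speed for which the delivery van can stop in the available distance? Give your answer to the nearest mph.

a = μg = 0.77 × 9.8 = 7.546 m/s².
v²/(2a) = d ⇒ v = √(2 × 7.546 × 75) = √1131.90 = 33.6437 m/s.
33.6437 m/s ÷ 0.44704 = 75.259 mph.

Maximum speed ≈ 75 mph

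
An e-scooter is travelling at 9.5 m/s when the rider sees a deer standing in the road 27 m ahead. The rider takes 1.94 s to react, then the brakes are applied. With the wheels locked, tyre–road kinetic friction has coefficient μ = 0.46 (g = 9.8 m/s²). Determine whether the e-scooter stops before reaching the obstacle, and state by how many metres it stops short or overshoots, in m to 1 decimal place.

a = μg = 0.46 × 9.8 = 4.508 m/s².
Reaction distance = 9.5000 × 1.94 = 18.430 m.
Braking distance = v²/(2a) = 90.250 / 9.016 = 10.010 m.
Total stopping distance = 18.430 + 10.010 = 28.440 m, vs 27 m available — it cannot stop in time and overshoots by 28.440 − 27 = 1.440 m.

No — it overshoots by 1.4 m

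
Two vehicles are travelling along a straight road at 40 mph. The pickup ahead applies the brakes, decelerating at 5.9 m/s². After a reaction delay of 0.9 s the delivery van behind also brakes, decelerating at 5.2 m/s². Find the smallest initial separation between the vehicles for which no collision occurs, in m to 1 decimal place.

Minimum gap ≈ 19.7 m

40 mph × 0.44704 = 17.8816 m/s.
Leader travels v²/(2a_L) = 319.752 / 11.800 = 27.098 m before stopping.
Follower covers v·t_r = 17.8816 × 0.9 = 16.093 m while reacting, then v²/(2a_F) = 319.752 / 10.400 = 30.745 m while braking, for a total of 16.093 + 30.745 = 46.838 m.
Since a_F ≤ a_L and the follower starts braking later, the follower is never slower than the leader, so the closest approach is when both have stopped.
Minimum gap = 46.838 − 27.098 = 19.740 m.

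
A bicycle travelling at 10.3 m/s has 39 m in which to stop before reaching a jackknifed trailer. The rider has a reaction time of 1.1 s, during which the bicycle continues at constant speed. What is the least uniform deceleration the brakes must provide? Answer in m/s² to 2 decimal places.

Required deceleration ≈ 1.92 m/s²

Distance covered during reaction = 10.3000 × 1.1 = 11.330 m.
Distance available for braking: 39 − 11.330 = 27.670 m.
v² = 2a·d ⇒ a = v²/(2d) = 10.3000² / (2 × 27.670) = 106.090 / 55.340 = 1.9171 m/s².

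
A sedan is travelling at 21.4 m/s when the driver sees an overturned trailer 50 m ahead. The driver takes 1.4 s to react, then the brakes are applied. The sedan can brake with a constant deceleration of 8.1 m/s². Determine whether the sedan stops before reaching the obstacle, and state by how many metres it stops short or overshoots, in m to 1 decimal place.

Reaction distance = 21.4000 × 1.4 = 29.960 m.
Braking distance = v²/(2a) = 457.960 / 16.200 = 28.269 m.
Total stopping distance = 29.960 + 28.269 = 58.229 m, vs 50 m available — it cannot stop in time and overshoots by 58.229 − 50 = 8.229 m.

No — it overshoots by 8.2 m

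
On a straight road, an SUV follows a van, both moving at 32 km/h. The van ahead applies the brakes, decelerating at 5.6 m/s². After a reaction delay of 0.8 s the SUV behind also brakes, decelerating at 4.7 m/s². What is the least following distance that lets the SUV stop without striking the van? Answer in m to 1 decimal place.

32 km/h ÷ 3.6 = 8.8889 m/s.
Leader travels v²/(2a_L) = 79.013 / 11.200 = 7.055 m before stopping.
Follower covers v·t_r = 8.8889 × 0.8 = 7.111 m while reacting, then v²/(2a_F) = 79.013 / 9.400 = 8.406 m while braking, for a total of 7.111 + 8.406 = 15.517 m.
Since a_F ≤ a_L and the follower starts braking later, the follower is never slower than the leader, so the closest approach is when both have stopped.
Minimum gap = 15.517 − 7.055 = 8.462 m.

Minimum gap ≈ 8.5 m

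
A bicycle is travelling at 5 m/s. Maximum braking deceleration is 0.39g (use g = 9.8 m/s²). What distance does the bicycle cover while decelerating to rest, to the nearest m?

a = 0.39 × 9.8 = 3.822 m/s².
Braking distance = v²/(2a) = 5.0000² / (2 × 3.822) = 25.000 / 7.644 = 3.271 m.

Braking distance ≈ 3 m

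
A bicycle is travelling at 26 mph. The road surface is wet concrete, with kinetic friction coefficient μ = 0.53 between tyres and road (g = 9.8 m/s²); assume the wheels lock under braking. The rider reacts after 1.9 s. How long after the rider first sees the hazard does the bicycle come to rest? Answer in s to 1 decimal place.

26 mph × 0.44704 = 11.6230 m/s.
a = μg = 0.53 × 9.8 = 5.194 m/s².
Braking time = v/a = 11.6230 / 5.194 = 2.238 s.
Total = 1.9 + 2.238 = 4.138 s.

Total time ≈ 4.1 s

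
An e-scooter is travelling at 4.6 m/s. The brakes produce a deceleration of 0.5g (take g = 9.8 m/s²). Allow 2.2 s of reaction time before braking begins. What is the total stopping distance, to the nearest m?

Total stopping distance ≈ 12 m

a = 0.5 × 9.8 = 4.900 m/s².
Reaction distance = v·t_r = 4.6000 × 2.2 = 10.120 m.
Braking distance = v²/(2a) = 4.6000² / (2 × 4.900) = 21.160 / 9.800 = 2.159 m.
Total = 10.120 + 2.159 = 12.279 m.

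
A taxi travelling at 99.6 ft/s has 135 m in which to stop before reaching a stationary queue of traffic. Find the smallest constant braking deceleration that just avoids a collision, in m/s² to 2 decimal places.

99.6 ft/s × 0.3048 = 30.3581 m/s.
v² = 2a·d ⇒ a = v²/(2d) = 30.3581² / (2 × 135.000) = 921.614 / 270.000 = 3.4134 m/s².

Required deceleration ≈ 3.41 m/s²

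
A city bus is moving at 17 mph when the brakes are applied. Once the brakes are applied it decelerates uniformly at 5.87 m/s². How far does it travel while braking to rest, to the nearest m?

17 mph × 0.44704 = 7.5997 m/s.
Braking distance = v²/(2a) = 7.5997² / (2 × 5.870) = 57.755 / 11.740 = 4.920 m.

Braking distance ≈ 5 m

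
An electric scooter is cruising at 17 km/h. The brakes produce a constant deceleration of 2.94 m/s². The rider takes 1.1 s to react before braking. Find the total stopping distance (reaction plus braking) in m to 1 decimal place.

17 km/h ÷ 3.6 = 4.7222 m/s.
Reaction distance = v·t_r = 4.7222 × 1.1 = 5.194 m.
Braking distance = v²/(2a) = 4.7222² / (2 × 2.940) = 22.299 / 5.880 = 3.792 m.
Total = 5.194 + 3.792 = 8.986 m.

Total stopping distance ≈ 9.0 m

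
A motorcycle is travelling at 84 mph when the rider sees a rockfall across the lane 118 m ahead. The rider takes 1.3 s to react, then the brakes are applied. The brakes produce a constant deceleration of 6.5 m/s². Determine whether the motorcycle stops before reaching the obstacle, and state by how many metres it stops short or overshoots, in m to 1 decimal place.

No — it overshoots by 39.3 m

84 mph × 0.44704 = 37.5514 m/s.
Reaction distance = 37.5514 × 1.3 = 48.817 m.
Braking distance = v²/(2a) = 1410.108 / 13.000 = 108.470 m.
Total stopping distance = 48.817 + 108.470 = 157.287 m, vs 118 m available — it cannot stop in time and overshoots by 157.287 − 118 = 39.287 m.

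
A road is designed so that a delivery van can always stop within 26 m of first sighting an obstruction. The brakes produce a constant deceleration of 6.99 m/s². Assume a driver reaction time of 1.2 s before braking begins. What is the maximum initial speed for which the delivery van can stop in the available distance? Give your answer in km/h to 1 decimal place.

Stopping distance: v·t_r + v²/(2a) = 26 with t_r = 1.2 s and a = 6.990 m/s².
So v² + 16.776 v − 363.48 = 0.
Positive root: v = −a·t_r + √((a·t_r)² + 2a·d) = −8.388 + √(70.359 + 363.48) = 12.4408 m/s.
12.4408 m/s × 3.6 = 44.787 km/h.

Maximum speed ≈ 44.8 km/h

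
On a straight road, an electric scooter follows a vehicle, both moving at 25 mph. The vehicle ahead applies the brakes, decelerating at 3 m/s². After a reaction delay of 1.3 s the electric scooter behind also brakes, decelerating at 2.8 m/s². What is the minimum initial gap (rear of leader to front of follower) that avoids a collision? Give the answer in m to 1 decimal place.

Minimum gap ≈ 16.0 m

25 mph × 0.44704 = 11.1760 m/s.
Leader travels v²/(2a_L) = 124.903 / 6.000 = 20.817 m before stopping.
Follower covers v·t_r = 11.1760 × 1.3 = 14.529 m while reacting, then v²/(2a_F) = 124.903 / 5.600 = 22.304 m while braking, for a total of 14.529 + 22.304 = 36.833 m.
Since a_F ≤ a_L and the follower starts braking later, the follower is never slower than the leader, so the closest approach is when both have stopped.
Minimum gap = 36.833 − 20.817 = 16.016 m.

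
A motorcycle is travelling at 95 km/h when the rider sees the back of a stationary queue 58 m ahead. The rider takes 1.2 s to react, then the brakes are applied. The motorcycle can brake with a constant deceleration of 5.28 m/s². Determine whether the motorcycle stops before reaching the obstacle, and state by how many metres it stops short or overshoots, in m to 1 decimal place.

No — it overshoots by 39.6 m

95 km/h ÷ 3.6 = 26.3889 m/s.
Reaction distance = 26.3889 × 1.2 = 31.667 m.
Braking distance = v²/(2a) = 696.374 / 10.560 = 65.945 m.
Total stopping distance = 31.667 + 65.945 = 97.612 m, vs 58 m available — it cannot stop in time and overshoots by 97.612 − 58 = 39.612 m.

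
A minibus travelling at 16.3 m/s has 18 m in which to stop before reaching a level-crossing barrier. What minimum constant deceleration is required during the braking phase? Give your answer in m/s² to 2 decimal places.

Required deceleration ≈ 7.38 m/s²

v² = 2a·d ⇒ a = v²/(2d) = 16.3000² / (2 × 18.000) = 265.690 / 36.000 = 7.3803 m/s².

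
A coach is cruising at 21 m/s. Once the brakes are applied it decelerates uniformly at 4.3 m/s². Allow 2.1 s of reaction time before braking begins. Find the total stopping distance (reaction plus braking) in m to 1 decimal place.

Reaction distance = v·t_r = 21.0000 × 2.1 = 44.100 m.
Braking distance = v²/(2a) = 21.0000² / (2 × 4.300) = 441.000 / 8.600 = 51.279 m.
Total = 44.100 + 51.279 = 95.379 m.

Total stopping distance ≈ 95.4 m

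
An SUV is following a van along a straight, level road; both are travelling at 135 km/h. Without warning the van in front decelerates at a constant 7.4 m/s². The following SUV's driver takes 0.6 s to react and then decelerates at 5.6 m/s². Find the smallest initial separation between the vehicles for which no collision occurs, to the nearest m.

Minimum gap ≈ 53 m

135 km/h ÷ 3.6 = 37.5000 m/s.
Leader travels v²/(2a_L) = 1406.250 / 14.800 = 95.017 m before stopping.
Follower covers v·t_r = 37.5000 × 0.6 = 22.500 m while reacting, then v²/(2a_F) = 1406.250 / 11.200 = 125.558 m while braking, for a total of 22.500 + 125.558 = 148.058 m.
Since a_F ≤ a_L and the follower starts braking later, the follower is never slower than the leader, so the closest approach is when both have stopped.
Minimum gap = 148.058 − 95.017 = 53.041 m.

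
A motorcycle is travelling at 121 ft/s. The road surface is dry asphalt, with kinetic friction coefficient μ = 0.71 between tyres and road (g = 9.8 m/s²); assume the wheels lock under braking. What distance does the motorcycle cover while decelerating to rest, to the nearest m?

Braking distance ≈ 98 m

121 ft/s × 0.3048 = 36.8808 m/s.
a = μg = 0.71 × 9.8 = 6.958 m/s².
Braking distance = v²/(2a) = 36.8808² / (2 × 6.958) = 1360.193 / 13.916 = 97.743 m.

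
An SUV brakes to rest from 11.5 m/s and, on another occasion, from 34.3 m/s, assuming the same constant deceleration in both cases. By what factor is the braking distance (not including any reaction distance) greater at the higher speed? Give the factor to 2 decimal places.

Factor ≈ 8.90

Braking distance d = v²/(2a), so with a fixed, d ∝ v².
Factor = (34.3/11.5)² = 2.9826² = 8.8959.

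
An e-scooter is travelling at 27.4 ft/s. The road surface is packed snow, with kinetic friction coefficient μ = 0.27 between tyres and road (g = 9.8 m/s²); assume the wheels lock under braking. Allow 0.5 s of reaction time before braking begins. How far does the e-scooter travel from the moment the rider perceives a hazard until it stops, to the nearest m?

Total stopping distance ≈ 17 m

27.4 ft/s × 0.3048 = 8.3515 m/s.
a = μg = 0.27 × 9.8 = 2.646 m/s².
Reaction distance = v·t_r = 8.3515 × 0.5 = 4.176 m.
Braking distance = v²/(2a) = 8.3515² / (2 × 2.646) = 69.748 / 5.292 = 13.180 m.
Total = 4.176 + 13.180 = 17.356 m.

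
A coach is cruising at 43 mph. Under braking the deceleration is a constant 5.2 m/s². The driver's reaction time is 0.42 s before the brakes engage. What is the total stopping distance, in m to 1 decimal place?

43 mph × 0.44704 = 19.2227 m/s.
Reaction distance = v·t_r = 19.2227 × 0.42 = 8.074 m.
Braking distance = v²/(2a) = 19.2227² / (2 × 5.200) = 369.512 / 10.400 = 35.530 m.
Total = 8.074 + 35.530 = 43.604 m.

Total stopping distance ≈ 43.6 m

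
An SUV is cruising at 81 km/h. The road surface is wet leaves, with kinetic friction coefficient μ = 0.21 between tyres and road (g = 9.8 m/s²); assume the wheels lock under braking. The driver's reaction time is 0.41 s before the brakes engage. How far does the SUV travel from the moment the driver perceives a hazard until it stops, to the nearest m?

Total stopping distance ≈ 132 m

81 km/h ÷ 3.6 = 22.5000 m/s.
a = μg = 0.21 × 9.8 = 2.058 m/s².
Reaction distance = v·t_r = 22.5000 × 0.41 = 9.225 m.
Braking distance = v²/(2a) = 22.5000² / (2 × 2.058) = 506.250 / 4.116 = 122.996 m.
Total = 9.225 + 122.996 = 132.221 m.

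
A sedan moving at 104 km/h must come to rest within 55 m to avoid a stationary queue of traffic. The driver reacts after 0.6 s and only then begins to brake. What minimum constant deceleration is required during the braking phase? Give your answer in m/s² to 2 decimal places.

104 km/h ÷ 3.6 = 28.8889 m/s.
Distance covered during reaction = 28.8889 × 0.6 = 17.333 m.
Distance available for braking: 55 − 17.333 = 37.667 m.
v² = 2a·d ⇒ a = v²/(2d) = 28.8889² / (2 × 37.667) = 834.569 / 75.334 = 11.0783 m/s².

Required deceleration ≈ 11.08 m/s²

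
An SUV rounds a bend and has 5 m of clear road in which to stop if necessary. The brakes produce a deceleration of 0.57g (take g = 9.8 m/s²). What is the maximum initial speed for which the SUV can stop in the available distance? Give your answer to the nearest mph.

Maximum speed ≈ 17 mph

a = 0.57 × 9.8 = 5.586 m/s².
v²/(2a) = d ⇒ v = √(2 × 5.586 × 5) = √55.86 = 7.4740 m/s.
7.4740 m/s ÷ 0.44704 = 16.719 mph.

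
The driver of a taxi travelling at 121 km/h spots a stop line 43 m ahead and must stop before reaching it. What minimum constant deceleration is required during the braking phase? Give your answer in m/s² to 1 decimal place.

Required deceleration ≈ 13.1 m/s²

121 km/h ÷ 3.6 = 33.6111 m/s.
v² = 2a·d ⇒ a = v²/(2d) = 33.6111² / (2 × 43.000) = 1129.706 / 86.000 = 13.1361 m/s².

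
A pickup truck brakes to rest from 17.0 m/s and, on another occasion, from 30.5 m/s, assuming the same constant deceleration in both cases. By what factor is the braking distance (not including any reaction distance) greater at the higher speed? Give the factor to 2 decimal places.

Braking distance d = v²/(2a), so with a fixed, d ∝ v².
Factor = (30.5/17.0)² = 1.7941² = 3.2188.

Factor ≈ 3.22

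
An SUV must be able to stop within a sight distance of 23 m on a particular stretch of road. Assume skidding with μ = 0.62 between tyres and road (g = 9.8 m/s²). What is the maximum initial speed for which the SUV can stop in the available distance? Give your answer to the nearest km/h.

a = μg = 0.62 × 9.8 = 6.076 m/s².
v²/(2a) = d ⇒ v = √(2 × 6.076 × 23) = √279.50 = 16.7183 m/s.
16.7183 m/s × 3.6 = 60.186 km/h.

Maximum speed ≈ 60 km/h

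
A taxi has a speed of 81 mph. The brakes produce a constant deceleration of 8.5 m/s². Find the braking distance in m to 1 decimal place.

81 mph × 0.44704 = 36.2102 m/s.
Braking distance = v²/(2a) = 36.2102² / (2 × 8.500) = 1311.179 / 17.000 = 77.128 m.

Braking distance ≈ 77.1 m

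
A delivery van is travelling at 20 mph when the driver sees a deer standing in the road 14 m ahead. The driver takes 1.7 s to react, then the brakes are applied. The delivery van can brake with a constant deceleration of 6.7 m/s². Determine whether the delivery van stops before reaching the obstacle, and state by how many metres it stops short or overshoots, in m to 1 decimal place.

No — it overshoots by 7.2 m

20 mph × 0.44704 = 8.9408 m/s.
Reaction distance = 8.9408 × 1.7 = 15.199 m.
Braking distance = v²/(2a) = 79.938 / 13.400 = 5.966 m.
Total stopping distance = 15.199 + 5.966 = 21.165 m, vs 14 m available — it cannot stop in time and overshoots by 21.165 − 14 = 7.165 m.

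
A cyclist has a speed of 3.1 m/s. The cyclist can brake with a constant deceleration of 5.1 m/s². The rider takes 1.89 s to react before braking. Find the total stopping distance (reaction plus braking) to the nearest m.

Total stopping distance ≈ 7 m

Reaction distance = v·t_r = 3.1000 × 1.89 = 5.859 m.
Braking distance = v²/(2a) = 3.1000² / (2 × 5.100) = 9.610 / 10.200 = 0.942 m.
Total = 5.859 + 0.942 = 6.801 m.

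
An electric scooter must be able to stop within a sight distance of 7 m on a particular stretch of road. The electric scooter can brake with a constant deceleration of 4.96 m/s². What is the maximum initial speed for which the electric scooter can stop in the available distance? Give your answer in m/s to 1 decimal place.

v²/(2a) = d ⇒ v = √(2 × 4.960 × 7) = √69.44 = 8.3331 m/s.

Maximum speed ≈ 8.3 m/s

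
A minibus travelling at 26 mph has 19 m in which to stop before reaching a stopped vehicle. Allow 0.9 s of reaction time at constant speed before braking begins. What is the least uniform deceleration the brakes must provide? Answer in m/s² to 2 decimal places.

Required deceleration ≈ 7.91 m/s²

26 mph × 0.44704 = 11.6230 m/s.
Distance covered during reaction = 11.6230 × 0.9 = 10.461 m.
Distance available for braking: 19 − 10.461 = 8.539 m.
v² = 2a·d ⇒ a = v²/(2d) = 11.6230² / (2 × 8.539) = 135.094 / 17.078 = 7.9104 m/s².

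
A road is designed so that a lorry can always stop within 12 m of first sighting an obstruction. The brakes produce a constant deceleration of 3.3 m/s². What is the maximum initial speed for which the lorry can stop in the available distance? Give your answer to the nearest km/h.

v²/(2a) = d ⇒ v = √(2 × 3.300 × 12) = √79.20 = 8.8994 m/s.
8.8994 m/s × 3.6 = 32.038 km/h.

Maximum speed ≈ 32 km/h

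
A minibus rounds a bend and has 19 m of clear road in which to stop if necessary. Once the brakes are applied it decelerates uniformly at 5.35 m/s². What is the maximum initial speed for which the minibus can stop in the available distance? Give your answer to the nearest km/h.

v²/(2a) = d ⇒ v = √(2 × 5.350 × 19) = √203.30 = 14.2583 m/s.
14.2583 m/s × 3.6 = 51.330 km/h.

Maximum speed ≈ 51 km/h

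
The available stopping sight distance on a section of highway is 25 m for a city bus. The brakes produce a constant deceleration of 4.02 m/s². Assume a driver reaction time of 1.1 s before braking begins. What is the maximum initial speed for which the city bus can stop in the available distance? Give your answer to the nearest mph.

Maximum speed ≈ 23 mph

Stopping distance: v·t_r + v²/(2a) = 25 with t_r = 1.1 s and a = 4.020 m/s².
So v² + 8.844 v − 201.00 = 0.
Positive root: v = −a·t_r + √((a·t_r)² + 2a·d) = −4.422 + √(19.554 + 201.00) = 10.4291 m/s.
10.4291 m/s ÷ 0.44704 = 23.329 mph.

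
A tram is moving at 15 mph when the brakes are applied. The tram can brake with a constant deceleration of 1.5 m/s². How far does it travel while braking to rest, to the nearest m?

Braking distance ≈ 15 m

15 mph × 0.44704 = 6.7056 m/s.
Braking distance = v²/(2a) = 6.7056² / (2 × 1.500) = 44.965 / 3.000 = 14.988 m.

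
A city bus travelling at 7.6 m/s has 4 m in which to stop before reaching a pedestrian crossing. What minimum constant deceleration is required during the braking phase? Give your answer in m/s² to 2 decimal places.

v² = 2a·d ⇒ a = v²/(2d) = 7.6000² / (2 × 4.000) = 57.760 / 8.000 = 7.2200 m/s².

Required deceleration ≈ 7.22 m/s²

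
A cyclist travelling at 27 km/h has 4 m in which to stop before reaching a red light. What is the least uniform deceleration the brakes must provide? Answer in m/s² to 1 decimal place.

27 km/h ÷ 3.6 = 7.5000 m/s.
v² = 2a·d ⇒ a = v²/(2d) = 7.5000² / (2 × 4.000) = 56.250 / 8.000 = 7.0312 m/s².

Required deceleration ≈ 7.0 m/s²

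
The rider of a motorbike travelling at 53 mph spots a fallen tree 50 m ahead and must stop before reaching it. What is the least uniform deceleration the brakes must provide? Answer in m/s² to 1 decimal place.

Required deceleration ≈ 5.6 m/s²

53 mph × 0.44704 = 23.6931 m/s.
v² = 2a·d ⇒ a = v²/(2d) = 23.6931² / (2 × 50.000) = 561.363 / 100.000 = 5.6136 m/s².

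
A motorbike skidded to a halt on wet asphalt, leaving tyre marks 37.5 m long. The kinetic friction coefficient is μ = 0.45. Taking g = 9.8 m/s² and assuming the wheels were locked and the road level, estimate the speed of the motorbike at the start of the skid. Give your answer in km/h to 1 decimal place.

Deceleration a = μg = 0.45 × 9.8 = 4.410 m/s².
v = √(2a·d) = √(2 × 4.410 × 37.5) = √330.750 = 18.1865 m/s.
= 18.1865 × 3.6 = 65.471 km/h.

Initial speed ≈ 65.5 km/h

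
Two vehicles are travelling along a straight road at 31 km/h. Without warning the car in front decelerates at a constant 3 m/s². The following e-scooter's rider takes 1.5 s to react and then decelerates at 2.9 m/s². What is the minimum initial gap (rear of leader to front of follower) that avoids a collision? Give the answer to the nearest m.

Minimum gap ≈ 13 m

31 km/h ÷ 3.6 = 8.6111 m/s.
Leader travels v²/(2a_L) = 74.151 / 6.000 = 12.358 m before stopping.
Follower covers v·t_r = 8.6111 × 1.5 = 12.917 m while reacting, then v²/(2a_F) = 74.151 / 5.800 = 12.785 m while braking, for a total of 12.917 + 12.785 = 25.702 m.
Since a_F ≤ a_L and the follower starts braking later, the follower is never slower than the leader, so the closest approach is when both have stopped.
Minimum gap = 25.702 − 12.358 = 13.344 m.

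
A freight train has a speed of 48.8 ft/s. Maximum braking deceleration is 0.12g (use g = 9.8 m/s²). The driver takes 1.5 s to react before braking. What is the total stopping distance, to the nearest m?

48.8 ft/s × 0.3048 = 14.8742 m/s.
a = 0.12 × 9.8 = 1.176 m/s².
Reaction distance = v·t_r = 14.8742 × 1.5 = 22.311 m.
Braking distance = v²/(2a) = 14.8742² / (2 × 1.176) = 221.242 / 2.352 = 94.065 m.
Total = 22.311 + 94.065 = 116.376 m.

Total stopping distance ≈ 116 m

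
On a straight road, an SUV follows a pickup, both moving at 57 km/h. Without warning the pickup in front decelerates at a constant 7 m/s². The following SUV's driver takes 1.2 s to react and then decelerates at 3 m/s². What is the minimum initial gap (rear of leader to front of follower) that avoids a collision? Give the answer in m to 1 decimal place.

57 km/h ÷ 3.6 = 15.8333 m/s.
Leader travels v²/(2a_L) = 250.693 / 14.000 = 17.907 m before stopping.
Follower covers v·t_r = 15.8333 × 1.2 = 19.000 m while reacting, then v²/(2a_F) = 250.693 / 6.000 = 41.782 m while braking, for a total of 19.000 + 41.782 = 60.782 m.
Since a_F ≤ a_L and the follower starts braking later, the follower is never slower than the leader, so the closest approach is when both have stopped.
Minimum gap = 60.782 − 17.907 = 42.875 m.

Minimum gap ≈ 42.9 m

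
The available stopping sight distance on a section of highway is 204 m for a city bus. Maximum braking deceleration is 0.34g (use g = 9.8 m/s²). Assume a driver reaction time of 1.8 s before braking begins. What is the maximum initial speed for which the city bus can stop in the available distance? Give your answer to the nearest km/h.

a = 0.34 × 9.8 = 3.332 m/s².
Stopping distance: v·t_r + v²/(2a) = 204 with t_r = 1.8 s and a = 3.332 m/s².
So v² + 11.995 v − 1359.46 = 0.
Positive root: v = −a·t_r + √((a·t_r)² + 2a·d) = −5.998 + √(35.976 + 1359.46) = 31.3575 m/s.
31.3575 m/s × 3.6 = 112.887 km/h.

Maximum speed ≈ 113 km/h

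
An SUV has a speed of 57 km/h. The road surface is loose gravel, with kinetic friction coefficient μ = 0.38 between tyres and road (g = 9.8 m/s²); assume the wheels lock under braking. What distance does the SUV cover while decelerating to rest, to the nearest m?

Braking distance ≈ 34 m

57 km/h ÷ 3.6 = 15.8333 m/s.
a = μg = 0.38 × 9.8 = 3.724 m/s².
Braking distance = v²/(2a) = 15.8333² / (2 × 3.724) = 250.693 / 7.448 = 33.659 m.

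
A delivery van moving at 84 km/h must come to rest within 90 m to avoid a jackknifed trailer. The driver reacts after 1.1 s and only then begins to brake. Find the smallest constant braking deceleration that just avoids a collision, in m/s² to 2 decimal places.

Required deceleration ≈ 4.23 m/s²

84 km/h ÷ 3.6 = 23.3333 m/s.
Distance covered during reaction = 23.3333 × 1.1 = 25.667 m.
Distance available for braking: 90 − 25.667 = 64.333 m.
v² = 2a·d ⇒ a = v²/(2d) = 23.3333² / (2 × 64.333) = 544.443 / 128.666 = 4.2314 m/s².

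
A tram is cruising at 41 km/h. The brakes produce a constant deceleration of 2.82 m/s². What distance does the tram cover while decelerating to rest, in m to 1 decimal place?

41 km/h ÷ 3.6 = 11.3889 m/s.
Braking distance = v²/(2a) = 11.3889² / (2 × 2.820) = 129.707 / 5.640 = 22.998 m.

Braking distance ≈ 23.0 m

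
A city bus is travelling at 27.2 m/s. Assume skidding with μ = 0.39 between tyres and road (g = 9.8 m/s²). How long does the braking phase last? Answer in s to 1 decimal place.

a = μg = 0.39 × 9.8 = 3.822 m/s².
Braking time = v/a = 27.2000 / 3.822 = 7.117 s.

Braking time ≈ 7.1 s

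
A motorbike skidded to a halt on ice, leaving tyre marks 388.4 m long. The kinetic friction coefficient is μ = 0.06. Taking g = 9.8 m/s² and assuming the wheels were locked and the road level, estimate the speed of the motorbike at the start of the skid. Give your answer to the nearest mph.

Deceleration a = μg = 0.06 × 9.8 = 0.588 m/s².
v = √(2a·d) = √(2 × 0.588 × 388.4) = √456.758 = 21.3719 m/s.
= 21.3719 ÷ 0.44704 = 47.808 mph.

Initial speed ≈ 48 mph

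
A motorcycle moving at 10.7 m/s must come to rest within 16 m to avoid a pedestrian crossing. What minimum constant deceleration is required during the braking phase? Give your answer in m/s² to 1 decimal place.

Required deceleration ≈ 3.6 m/s²

v² = 2a·d ⇒ a = v²/(2d) = 10.7000² / (2 × 16.000) = 114.490 / 32.000 = 3.5778 m/s².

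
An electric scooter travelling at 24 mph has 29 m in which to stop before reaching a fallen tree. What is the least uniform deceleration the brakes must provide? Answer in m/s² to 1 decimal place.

Required deceleration ≈ 2.0 m/s²

24 mph × 0.44704 = 10.7290 m/s.
v² = 2a·d ⇒ a = v²/(2d) = 10.7290² / (2 × 29.000) = 115.111 / 58.000 = 1.9847 m/s².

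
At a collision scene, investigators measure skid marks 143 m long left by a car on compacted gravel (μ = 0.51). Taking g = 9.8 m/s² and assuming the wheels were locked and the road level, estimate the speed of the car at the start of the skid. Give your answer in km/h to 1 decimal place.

Initial speed ≈ 136.1 km/h

Deceleration a = μg = 0.51 × 9.8 = 4.998 m/s².
v = √(2a·d) = √(2 × 4.998 × 143) = √1429.428 = 37.8078 m/s.
= 37.8078 × 3.6 = 136.108 km/h.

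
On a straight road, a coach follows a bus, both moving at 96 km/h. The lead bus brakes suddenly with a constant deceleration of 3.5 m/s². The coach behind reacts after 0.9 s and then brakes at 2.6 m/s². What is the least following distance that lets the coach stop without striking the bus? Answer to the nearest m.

96 km/h ÷ 3.6 = 26.6667 m/s.
Leader travels v²/(2a_L) = 711.113 / 7.000 = 101.588 m before stopping.
Follower covers v·t_r = 26.6667 × 0.9 = 24.000 m while reacting, then v²/(2a_F) = 711.113 / 5.200 = 136.752 m while braking, for a total of 24.000 + 136.752 = 160.752 m.
Since a_F ≤ a_L and the follower starts braking later, the follower is never slower than the leader, so the closest approach is when both have stopped.
Minimum gap = 160.752 − 101.588 = 59.164 m.

Minimum gap ≈ 59 m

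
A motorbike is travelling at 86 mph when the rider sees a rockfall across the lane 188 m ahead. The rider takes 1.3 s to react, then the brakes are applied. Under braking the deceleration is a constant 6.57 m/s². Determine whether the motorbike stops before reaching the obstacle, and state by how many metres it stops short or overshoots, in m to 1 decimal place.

86 mph × 0.44704 = 38.4454 m/s.
Reaction distance = 38.4454 × 1.3 = 49.979 m.
Braking distance = v²/(2a) = 1478.049 / 13.140 = 112.485 m.
Total stopping distance = 49.979 + 112.485 = 162.464 m, vs 188 m available — it stops with 188 − 162.464 = 25.536 m to spare.

Yes — it stops 25.5 m short of the obstacle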